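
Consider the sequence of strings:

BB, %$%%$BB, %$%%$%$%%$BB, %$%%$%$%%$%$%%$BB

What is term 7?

Each term is the previous one with %$%%$ prepended.
From %$%%$%$%%$%$%%$BB, 3 further steps: %$%%$%$%%$%$%%$BB → %$%%$%$%%$%$%%$%$%%$BB → %$%%$%$%%$%$%%$%$%%$%$%%$BB → (answer).

%$%%$%$%%$%$%%$%$%%$%$%%$%$%%$BB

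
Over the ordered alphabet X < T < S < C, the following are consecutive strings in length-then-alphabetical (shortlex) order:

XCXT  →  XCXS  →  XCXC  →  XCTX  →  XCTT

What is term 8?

Continuing the enumeration 3 steps past XCTT: XCTT → XCTS → XCTC → (answer).

XCSX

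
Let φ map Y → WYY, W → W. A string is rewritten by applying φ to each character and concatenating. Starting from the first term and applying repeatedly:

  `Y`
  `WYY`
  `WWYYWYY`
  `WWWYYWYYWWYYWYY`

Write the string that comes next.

WWWWYYWYYWWYYWYYWWWYYWYYWWYYWYY

φ(WWWYYWYYWWYYWYY) expands symbol-by-symbol to W W W WYY WYY W WYY WYY W W WYY WYY W WYY WYY; joining the 15 pieces gives the next term.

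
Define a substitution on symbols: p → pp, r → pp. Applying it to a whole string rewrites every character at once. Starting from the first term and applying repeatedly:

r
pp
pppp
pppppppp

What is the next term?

pppppppppppppppp

Apply φ to pppppppp symbol by symbol: p→pp, p→pp, p→pp, p→pp, p→pp, p→pp, p→pp, p→pp; joined: pp pp pp pp pp pp pp pp.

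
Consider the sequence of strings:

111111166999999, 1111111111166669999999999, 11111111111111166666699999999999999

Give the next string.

Reading off run lengths: 1 runs 7, 11, 15; 6 runs 2, 4, 6; 9 runs 6, 10, 14 — each is linear in n, where the shown terms are n = 2, 3, 4.
At n = 5 the blocks have lengths 19, 8, 18.

111111111111111111166666666999999999999999999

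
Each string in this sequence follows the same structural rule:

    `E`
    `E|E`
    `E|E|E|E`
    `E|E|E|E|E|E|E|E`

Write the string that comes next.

Each string is two copies of the previous one joined by '|'.
Doubling E|E|E|E|E|E|E|E with '|' between the halves:

E|E|E|E|E|E|E|E|E|E|E|E|E|E|E|E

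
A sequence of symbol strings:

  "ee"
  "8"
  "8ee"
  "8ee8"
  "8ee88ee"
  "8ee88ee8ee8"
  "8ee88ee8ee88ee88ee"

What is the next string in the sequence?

Each term (from the third on) is the previous term followed by the one before it: term 3 = 8·ee = 8ee.
The next term joins 8ee88ee8ee88ee88ee and 8ee88ee8ee8.

8ee88ee8ee88ee88ee8ee88ee8ee8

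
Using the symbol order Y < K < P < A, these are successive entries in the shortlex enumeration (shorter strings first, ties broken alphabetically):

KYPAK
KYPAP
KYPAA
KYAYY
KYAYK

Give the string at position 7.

KYAYA

Advancing 2 positions from KYAYK through KYAYK → KYAYP reaches term 7.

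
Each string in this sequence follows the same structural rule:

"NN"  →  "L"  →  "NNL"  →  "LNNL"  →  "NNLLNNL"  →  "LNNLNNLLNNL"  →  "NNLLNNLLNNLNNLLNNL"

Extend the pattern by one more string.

LNNLNNLLNNLNNLLNNLLNNLNNLLNNL

This is a Fibonacci-style word recurrence s(k) = s(k−2)·s(k−1): e.g. NN·L = NNL.
So term 8 is LNNLNNLLNNL·NNLLNNLLNNLNNLLNNL.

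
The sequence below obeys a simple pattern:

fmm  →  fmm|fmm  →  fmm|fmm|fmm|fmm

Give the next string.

fmm|fmm|fmm|fmm|fmm|fmm|fmm|fmm

Every step duplicates the string with '|' between the halves.
One more doubling of fmm|fmm|fmm|fmm gives the answer.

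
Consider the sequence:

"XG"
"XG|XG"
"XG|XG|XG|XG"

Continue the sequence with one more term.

s(k+1) = s(k)·|·s(k) — each term doubles the last with '|' between the halves.
Doubling XG|XG|XG|XG with '|' between the halves:

XG|XG|XG|XG|XG|XG|XG|XG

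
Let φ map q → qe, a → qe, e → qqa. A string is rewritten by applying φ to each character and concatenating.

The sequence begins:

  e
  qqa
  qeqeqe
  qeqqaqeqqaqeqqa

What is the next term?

Rewriting the 15 symbols of qeqqaqeqqaqeqqa one by one yields qe qqa qe qe qe qe qqa qe qe qe qe qqa qe qe qe; concatenated:

qeqqaqeqeqeqeqqaqeqeqeqeqqaqeqeqe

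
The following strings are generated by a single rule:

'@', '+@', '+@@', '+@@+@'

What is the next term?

From term 3 onward, concatenate the last term with the second-to-last: +@·@ = +@@, +@@·+@ = +@@+@, …
So term 5 is +@@+@·+@@.

+@@+@+@@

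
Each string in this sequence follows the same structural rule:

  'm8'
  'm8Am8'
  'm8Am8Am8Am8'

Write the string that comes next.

s(k+1) = s(k)·A·s(k) — each term doubles the last with 'A' between the halves.
So the next term is two copies of m8Am8Am8Am8 with 'A' between the halves.

m8Am8Am8Am8Am8Am8Am8Am8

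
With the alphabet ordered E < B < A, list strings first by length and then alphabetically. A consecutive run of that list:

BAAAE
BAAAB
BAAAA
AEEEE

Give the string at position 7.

Stepping forward 3 times from AEEEE: AEEEE → AEEEB → AEEEA, then the target.

AEEBE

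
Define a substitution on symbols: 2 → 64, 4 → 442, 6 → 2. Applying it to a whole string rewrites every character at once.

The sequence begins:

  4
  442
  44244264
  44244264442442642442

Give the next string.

Rewriting the 20 symbols of 44244264442442642442 one by one yields 442 442 64 442 442 64 2 442 442 442 64 442 442 64 2 442 64 442 442 64; concatenated:

44244264442442642442442442644424426424426444244264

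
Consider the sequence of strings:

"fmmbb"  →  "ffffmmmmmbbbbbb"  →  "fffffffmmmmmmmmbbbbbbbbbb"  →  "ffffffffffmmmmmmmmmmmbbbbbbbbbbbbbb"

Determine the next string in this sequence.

fffffffffffffmmmmmmmmmmmmmmbbbbbbbbbbbbbbbbbb

Reading off run lengths: f runs 1, 4, 7, 10; m runs 2, 5, 8, 11; b runs 2, 6, 10, 14 — each is linear in n (n = 1, 2, …).
At n = 5 the blocks have lengths 13, 14, 18.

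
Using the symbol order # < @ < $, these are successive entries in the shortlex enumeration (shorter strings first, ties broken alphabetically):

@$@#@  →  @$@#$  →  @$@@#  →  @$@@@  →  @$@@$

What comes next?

Find the rightmost character of @$@@$ below $, bump it to the next letter, and reset everything to its right to #.

@$@$#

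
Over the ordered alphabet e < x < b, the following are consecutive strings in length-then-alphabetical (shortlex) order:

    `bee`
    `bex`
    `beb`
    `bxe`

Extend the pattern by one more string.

bxx

Treat bxe as a base-3 numeral over the given alphabet and add one, carrying through any trailing b's.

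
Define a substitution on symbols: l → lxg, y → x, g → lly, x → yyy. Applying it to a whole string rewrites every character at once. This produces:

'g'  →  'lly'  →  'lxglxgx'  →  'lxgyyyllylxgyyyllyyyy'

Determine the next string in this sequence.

φ(lxgyyyllylxgyyyllyyyy) expands symbol-by-symbol to lxg yyy lly x x x lxg lxg x lxg yyy lly x x x lxg lxg x x x x; joining the 21 pieces gives the next term.

lxgyyyllyxxxlxglxgxlxgyyyllyxxxlxglxgxxxx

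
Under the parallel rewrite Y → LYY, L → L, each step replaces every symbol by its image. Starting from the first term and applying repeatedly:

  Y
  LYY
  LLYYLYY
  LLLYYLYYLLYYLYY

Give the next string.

Replace each of the 15 characters of LLLYYLYYLLYYLYY in place — L L L LYY LYY L LYY LYY L L LYY LYY L LYY LYY — and concatenate.

LLLLYYLYYLLYYLYYLLLYYLYYLLYYLYY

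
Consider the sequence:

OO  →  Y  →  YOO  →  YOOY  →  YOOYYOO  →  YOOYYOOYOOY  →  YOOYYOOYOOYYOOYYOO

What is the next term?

YOOYYOOYOOYYOOYYOOYOOYYOOYOOY

This is a Fibonacci-style word recurrence s(k) = s(k−1)·s(k−2): e.g. Y·OO = YOO.
So term 8 is YOOYYOOYOOYYOOYYOO·YOOYYOOYOOY.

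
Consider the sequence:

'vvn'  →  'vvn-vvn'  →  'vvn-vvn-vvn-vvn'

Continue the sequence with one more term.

Every step duplicates the string with '-' between the halves.
Doubling vvn-vvn-vvn-vvn with '-' between the halves:

vvn-vvn-vvn-vvn-vvn-vvn-vvn-vvn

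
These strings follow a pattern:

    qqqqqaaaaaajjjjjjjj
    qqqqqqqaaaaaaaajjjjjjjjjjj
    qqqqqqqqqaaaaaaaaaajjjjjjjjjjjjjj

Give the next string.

Reading off run lengths: q runs 5, 7, 9; a runs 6, 8, 10; j runs 8, 11, 14 — each is linear in n, where the shown terms are n = 2, 3, 4.
Setting n = 5 gives 11, 12, 17 characters in each block.

qqqqqqqqqqqaaaaaaaaaaaajjjjjjjjjjjjjjjjj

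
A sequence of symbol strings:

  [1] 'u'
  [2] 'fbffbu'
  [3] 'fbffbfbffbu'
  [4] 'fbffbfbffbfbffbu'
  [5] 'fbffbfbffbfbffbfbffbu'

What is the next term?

The strings grow by a fixed prefix fbffb each time.
So the next term is fbffb·fbffbfbffbfbffbfbffbu.

fbffbfbffbfbffbfbffbfbffbu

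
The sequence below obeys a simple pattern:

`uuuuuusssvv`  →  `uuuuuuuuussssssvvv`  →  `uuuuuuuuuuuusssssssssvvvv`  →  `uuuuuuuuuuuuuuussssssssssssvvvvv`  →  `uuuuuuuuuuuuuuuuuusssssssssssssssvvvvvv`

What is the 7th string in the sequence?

uuuuuuuuuuuuuuuuuuuuuuuusssssssssssssssssssssvvvvvvvv

Each string has the form u^{3n+3} s^{3n} v^{n+1} (n = 1, 2, …).
Setting n = 7 gives 24, 21, 8 characters in each block.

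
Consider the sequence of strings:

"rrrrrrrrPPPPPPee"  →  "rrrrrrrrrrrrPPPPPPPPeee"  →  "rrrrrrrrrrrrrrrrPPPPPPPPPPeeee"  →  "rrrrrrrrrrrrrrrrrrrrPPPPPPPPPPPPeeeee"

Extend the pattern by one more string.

The n-th term is 4n r's then 2n+2 P's then n e's, where the shown terms are n = 2, 3, 4, 5.
For the next term, n = 6, so the run lengths are 24, 14, 6.

rrrrrrrrrrrrrrrrrrrrrrrrPPPPPPPPPPPPPPeeeeee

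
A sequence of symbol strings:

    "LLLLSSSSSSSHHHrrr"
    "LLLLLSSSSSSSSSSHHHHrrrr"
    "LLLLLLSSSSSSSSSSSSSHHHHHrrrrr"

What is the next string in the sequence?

LLLLLLLSSSSSSSSSSSSSSSSHHHHHHrrrrrr

Reading off run lengths: L runs 4, 5, 6; S runs 7, 10, 13; H runs 3, 4, 5; r runs 3, 4, 5 — each is linear in n, where the shown terms are n = 2, 3, 4.
For the next term, n = 5, so the run lengths are 7, 16, 6, 6.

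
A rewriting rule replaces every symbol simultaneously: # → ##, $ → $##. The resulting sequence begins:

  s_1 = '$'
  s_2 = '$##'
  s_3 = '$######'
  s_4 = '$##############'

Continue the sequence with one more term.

Rewriting the 15 symbols of $############## one by one yields $## ## ## ## ## ## ## ## ## ## ## ## ## ## ##; concatenated:

$##############################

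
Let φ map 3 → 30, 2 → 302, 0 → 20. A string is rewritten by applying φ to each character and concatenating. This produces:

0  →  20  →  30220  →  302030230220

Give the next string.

3020302203020302302030230220

Rewriting each symbol of 302030230220: 3→30, 0→20, 2→302, 0→20, 3→30, 0→20, 2→302, 3→30, 0→20, 2→302, 2→302, 0→20, which concatenates to 30 20 302 20 30 20 302 30 20 302 302 20.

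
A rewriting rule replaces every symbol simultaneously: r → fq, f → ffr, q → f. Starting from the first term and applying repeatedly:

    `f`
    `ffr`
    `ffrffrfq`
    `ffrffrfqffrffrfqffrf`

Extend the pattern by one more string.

ffrffrfqffrffrfqffrfffrffrfqffrffrfqffrfffrffrfqffr

Applying the rule to each of the 20 symbols of ffrffrfqffrffrfqffrf gives the pieces ffr ffr fq ffr ffr fq ffr f ffr ffr fq ffr ffr fq ffr f ffr ffr fq ffr, which concatenate to the answer.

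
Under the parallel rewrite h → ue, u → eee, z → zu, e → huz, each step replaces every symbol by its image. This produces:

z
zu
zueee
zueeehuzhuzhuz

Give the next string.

zueeehuzhuzhuzueeeezuueeeezuueeeezu

Applying the rule to each of the 14 symbols of zueeehuzhuzhuz gives the pieces zu eee huz huz huz ue eee zu ue eee zu ue eee zu, which concatenate to the answer.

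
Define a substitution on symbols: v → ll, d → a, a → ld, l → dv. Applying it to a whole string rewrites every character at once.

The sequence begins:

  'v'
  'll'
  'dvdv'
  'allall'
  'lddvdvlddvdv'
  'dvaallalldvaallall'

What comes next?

allldlddvdvlddvdvallldlddvdvlddvdv

φ(dvaallalldvaallall) expands symbol-by-symbol to a ll ld ld dv dv ld dv dv a ll ld ld dv dv ld dv dv; joining the 18 pieces gives the next term.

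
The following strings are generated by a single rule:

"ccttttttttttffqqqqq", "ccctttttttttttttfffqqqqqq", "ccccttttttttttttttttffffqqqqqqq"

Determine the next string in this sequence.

Term n consists of n-1 c's, followed by 3n+1 t's, followed by n-1 f's, followed by n+2 q's, where the shown terms are n = 3, 4, 5.
Setting n = 6 gives 5, 19, 5, 8 characters in each block.

ccccctttttttttttttttttttfffffqqqqqqqq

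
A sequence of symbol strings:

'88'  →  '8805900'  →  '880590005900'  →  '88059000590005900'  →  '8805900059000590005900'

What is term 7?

Each term is the previous one with 05900 appended.
From 8805900059000590005900, 2 further steps: 8805900059000590005900 → 880590005900059000590005900 → (answer).

88059000590005900059000590005900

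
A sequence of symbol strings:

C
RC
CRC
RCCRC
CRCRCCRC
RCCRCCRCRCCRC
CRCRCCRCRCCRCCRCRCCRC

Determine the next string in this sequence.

RCCRCCRCRCCRCCRCRCCRCRCCRCCRCRCCRC

From term 3 onward, concatenate the second-to-last term with the last: C·RC = CRC, RC·CRC = RCCRC, …
So term 8 is RCCRCCRCRCCRC·CRCRCCRCRCCRCCRCRCCRC.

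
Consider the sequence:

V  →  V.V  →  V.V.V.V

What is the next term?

Each string is two copies of the previous one joined by '.'.
Doubling V.V.V.V with '.' between the halves:

V.V.V.V.V.V.V.V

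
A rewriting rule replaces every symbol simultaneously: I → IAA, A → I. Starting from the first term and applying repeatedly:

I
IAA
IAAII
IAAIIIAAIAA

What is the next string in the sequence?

IAAIIIAAIAAIAAIIIAAII

Rewriting each symbol of IAAIIIAAIAA: I→IAA, A→I, A→I, I→IAA, I→IAA, I→IAA, A→I, A→I, I→IAA, A→I, A→I, which concatenates to IAA I I IAA IAA IAA I I IAA I I.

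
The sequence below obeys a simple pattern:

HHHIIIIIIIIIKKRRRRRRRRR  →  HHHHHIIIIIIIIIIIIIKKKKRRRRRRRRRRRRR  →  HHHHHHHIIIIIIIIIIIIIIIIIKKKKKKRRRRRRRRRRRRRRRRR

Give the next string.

HHHHHHHHHIIIIIIIIIIIIIIIIIIIIIKKKKKKKKRRRRRRRRRRRRRRRRRRRRR

Each string has the form H^{2n-1} I^{4n+1} K^{2n-2} R^{4n+1}, where the shown terms are n = 2, 3, 4.
At n = 5 the blocks have lengths 9, 21, 8, 21.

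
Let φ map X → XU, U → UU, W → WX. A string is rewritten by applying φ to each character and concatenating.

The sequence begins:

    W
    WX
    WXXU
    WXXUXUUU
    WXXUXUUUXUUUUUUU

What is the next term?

Applying the rule to each of the 16 symbols of WXXUXUUUXUUUUUUU gives the pieces WX XU XU UU XU UU UU UU XU UU UU UU UU UU UU UU, which concatenate to the answer.

WXXUXUUUXUUUUUUUXUUUUUUUUUUUUUUU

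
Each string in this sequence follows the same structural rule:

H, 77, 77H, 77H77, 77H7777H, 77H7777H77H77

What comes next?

From term 3 onward, concatenate the last term with the second-to-last: 77·H = 77H, 77H·77 = 77H77, …
So term 7 is 77H7777H77H77·77H7777H.

77H7777H77H7777H7777H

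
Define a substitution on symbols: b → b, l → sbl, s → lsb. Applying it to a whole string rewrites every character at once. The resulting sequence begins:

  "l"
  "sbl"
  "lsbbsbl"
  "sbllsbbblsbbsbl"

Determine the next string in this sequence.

Rewriting the 15 symbols of sbllsbbblsbbsbl one by one yields lsb b sbl sbl lsb b b b sbl lsb b b lsb b sbl; concatenated:

lsbbsblsbllsbbbbsbllsbbblsbbsbl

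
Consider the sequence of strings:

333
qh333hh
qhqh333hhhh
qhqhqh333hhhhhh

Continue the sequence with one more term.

qhqhqhqh333hhhhhhhh

s(k+1) = qh·s(k)·hh, so each term gains qh as a prefix and hh as a suffix.
One more step from qhqhqh333hhhhhh gives the answer.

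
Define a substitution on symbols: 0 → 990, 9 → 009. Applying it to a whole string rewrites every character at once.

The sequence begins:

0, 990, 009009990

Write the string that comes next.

Apply φ to 009009990 symbol by symbol: 0→990, 0→990, 9→009, 0→990, 0→990, 9→009, 9→009, 9→009, 0→990; joined: 990 990 009 990 990 009 009 009 990.

990990009990990009009009990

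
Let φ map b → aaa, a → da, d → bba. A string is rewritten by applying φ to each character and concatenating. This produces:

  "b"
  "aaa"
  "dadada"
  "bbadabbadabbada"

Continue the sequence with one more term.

Replace each of the 15 characters of bbadabbadabbada in place — aaa aaa da bba da aaa aaa da bba da aaa aaa da bba da — and concatenate.

aaaaaadabbadaaaaaaadabbadaaaaaaadabbada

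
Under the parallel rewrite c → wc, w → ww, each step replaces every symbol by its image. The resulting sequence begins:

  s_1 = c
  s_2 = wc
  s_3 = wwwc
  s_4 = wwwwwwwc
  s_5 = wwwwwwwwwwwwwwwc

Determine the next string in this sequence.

wwwwwwwwwwwwwwwwwwwwwwwwwwwwwwwc

Replace each of the 16 characters of wwwwwwwwwwwwwwwc in place — ww ww ww ww ww ww ww ww ww ww ww ww ww ww ww wc — and concatenate.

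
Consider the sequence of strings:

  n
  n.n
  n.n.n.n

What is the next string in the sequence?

s(k+1) = s(k)·.·s(k) — each term doubles the last with '.' between the halves.
One more doubling of n.n.n.n gives the answer.

n.n.n.n.n.n.n.n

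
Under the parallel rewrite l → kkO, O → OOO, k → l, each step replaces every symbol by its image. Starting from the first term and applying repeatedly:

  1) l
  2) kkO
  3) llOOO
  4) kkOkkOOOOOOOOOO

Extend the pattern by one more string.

φ(kkOkkOOOOOOOOOO) expands symbol-by-symbol to l l OOO l l OOO OOO OOO OOO OOO OOO OOO OOO OOO OOO; joining the 15 pieces gives the next term.

llOOOllOOOOOOOOOOOOOOOOOOOOOOOOOOOOOO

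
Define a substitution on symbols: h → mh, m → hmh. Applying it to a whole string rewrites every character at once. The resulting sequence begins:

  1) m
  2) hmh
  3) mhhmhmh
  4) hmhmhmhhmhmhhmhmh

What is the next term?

Rewriting the 17 symbols of hmhmhmhhmhmhhmhmh one by one yields mh hmh mh hmh mh hmh mh mh hmh mh hmh mh mh hmh mh hmh mh; concatenated:

mhhmhmhhmhmhhmhmhmhhmhmhhmhmhmhhmhmhhmhmh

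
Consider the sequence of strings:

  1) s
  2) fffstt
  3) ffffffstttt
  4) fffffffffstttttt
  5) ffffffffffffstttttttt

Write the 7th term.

ffffffffffffffffffstttttttttttt

s(k+1) = fff·s(k)·tt, so each term gains fff as a prefix and tt as a suffix.
From ffffffffffffstttttttt, 2 further steps: ffffffffffffstttttttt → fffffffffffffffstttttttttt → (answer).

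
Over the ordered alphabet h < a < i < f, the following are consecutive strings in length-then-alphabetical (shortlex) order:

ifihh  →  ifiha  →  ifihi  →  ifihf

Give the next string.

ifiah

Find the rightmost character of ifihf below f, bump it to the next letter, and reset everything to its right to h.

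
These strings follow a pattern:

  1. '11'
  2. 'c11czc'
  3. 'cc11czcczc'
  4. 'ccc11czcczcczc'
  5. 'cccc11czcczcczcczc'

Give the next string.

Each term wraps the previous one in c on the left and czc on the right.
Applying this once more to cccc11czcczcczcczc:

ccccc11czcczcczcczcczc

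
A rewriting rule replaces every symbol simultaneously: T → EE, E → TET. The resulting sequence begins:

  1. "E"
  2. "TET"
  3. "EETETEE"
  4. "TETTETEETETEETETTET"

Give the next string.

Rewriting the 19 symbols of TETTETEETETEETETTET one by one yields EE TET EE EE TET EE TET TET EE TET EE TET TET EE TET EE EE TET EE; concatenated:

EETETEEEETETEETETTETEETETEETETTETEETETEEEETETEE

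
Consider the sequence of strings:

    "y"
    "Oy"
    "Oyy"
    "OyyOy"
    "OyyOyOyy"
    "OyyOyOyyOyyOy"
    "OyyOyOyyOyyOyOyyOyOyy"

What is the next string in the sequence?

This is a Fibonacci-style word recurrence s(k) = s(k−1)·s(k−2): e.g. Oy·y = Oyy.
The next term joins OyyOyOyyOyyOyOyyOyOyy and OyyOyOyyOyyOy.

OyyOyOyyOyyOyOyyOyOyyOyyOyOyyOyyOy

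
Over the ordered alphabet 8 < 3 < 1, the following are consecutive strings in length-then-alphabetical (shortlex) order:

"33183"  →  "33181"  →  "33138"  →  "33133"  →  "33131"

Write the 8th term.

Continuing the enumeration 3 steps past 33131: 33131 → 33118 → 33113 → (answer).

33111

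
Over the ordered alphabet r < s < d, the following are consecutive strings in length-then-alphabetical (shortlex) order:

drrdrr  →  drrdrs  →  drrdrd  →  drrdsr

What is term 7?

drrddr

Stepping forward 3 times from drrdsr: drrdsr → drrdss → drrdsd, then the target.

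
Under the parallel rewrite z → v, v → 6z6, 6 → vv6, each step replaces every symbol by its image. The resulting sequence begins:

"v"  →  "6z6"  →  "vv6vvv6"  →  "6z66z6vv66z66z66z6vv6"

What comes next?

Rewriting the 21 symbols of 6z66z6vv66z66z66z6vv6 one by one yields vv6 v vv6 vv6 v vv6 6z6 6z6 vv6 vv6 v vv6 vv6 v vv6 vv6 v vv6 6z6 6z6 vv6; concatenated:

vv6vvv6vv6vvv66z66z6vv6vv6vvv6vv6vvv6vv6vvv66z66z6vv6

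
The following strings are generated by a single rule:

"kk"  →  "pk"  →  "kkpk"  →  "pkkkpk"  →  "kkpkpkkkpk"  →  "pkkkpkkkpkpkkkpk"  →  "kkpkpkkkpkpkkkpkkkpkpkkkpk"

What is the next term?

pkkkpkkkpkpkkkpkkkpkpkkkpkpkkkpkkkpkpkkkpk

Each term (from the third on) is the two preceding terms concatenated in order: term 3 = kk·pk = kkpk.
Continuing: pkkkpkkkpkpkkkpk · kkpkpkkkpkpkkkpkkkpkpkkkpk gives term 8.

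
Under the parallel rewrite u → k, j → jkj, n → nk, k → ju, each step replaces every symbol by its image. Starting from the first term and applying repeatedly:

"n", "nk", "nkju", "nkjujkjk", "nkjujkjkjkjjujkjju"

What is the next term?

Rewriting the 18 symbols of nkjujkjkjkjjujkjju one by one yields nk ju jkj k jkj ju jkj ju jkj ju jkj jkj k jkj ju jkj jkj k; concatenated:

nkjujkjkjkjjujkjjujkjjujkjjkjkjkjjujkjjkjk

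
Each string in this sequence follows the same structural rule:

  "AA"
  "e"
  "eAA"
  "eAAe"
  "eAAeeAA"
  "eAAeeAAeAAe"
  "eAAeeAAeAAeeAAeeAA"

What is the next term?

This is a Fibonacci-style word recurrence s(k) = s(k−1)·s(k−2): e.g. e·AA = eAA.
The next term joins eAAeeAAeAAeeAAeeAA and eAAeeAAeAAe.

eAAeeAAeAAeeAAeeAAeAAeeAAeAAe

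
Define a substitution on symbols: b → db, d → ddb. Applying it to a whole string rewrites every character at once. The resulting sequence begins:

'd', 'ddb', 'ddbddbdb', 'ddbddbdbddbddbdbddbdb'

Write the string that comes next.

Rewriting the 21 symbols of ddbddbdbddbddbdbddbdb one by one yields ddb ddb db ddb ddb db ddb db ddb ddb db ddb ddb db ddb db ddb ddb db ddb db; concatenated:

ddbddbdbddbddbdbddbdbddbddbdbddbddbdbddbdbddbddbdbddbdb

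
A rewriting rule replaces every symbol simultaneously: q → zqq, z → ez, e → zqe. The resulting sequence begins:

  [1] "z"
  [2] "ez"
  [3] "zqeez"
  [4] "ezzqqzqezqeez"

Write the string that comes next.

zqeezezzqqzqqezzqqzqeezzqqzqezqeez

Applying the rule to each of the 13 symbols of ezzqqzqezqeez gives the pieces zqe ez ez zqq zqq ez zqq zqe ez zqq zqe zqe ez, which concatenate to the answer.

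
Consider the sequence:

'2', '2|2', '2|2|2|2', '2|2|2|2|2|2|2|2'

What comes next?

2|2|2|2|2|2|2|2|2|2|2|2|2|2|2|2

s(k+1) = s(k)·|·s(k) — each term doubles the last with '|' between the halves.
So the next term is two copies of 2|2|2|2|2|2|2|2 with '|' between the halves.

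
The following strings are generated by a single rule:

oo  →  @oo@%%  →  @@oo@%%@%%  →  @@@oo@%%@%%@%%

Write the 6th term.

Every step adds @ to the front and @%% to the end of the previous string.
From @@@oo@%%@%%@%%, 2 further steps: @@@oo@%%@%%@%% → @@@@oo@%%@%%@%%@%% → (answer).

@@@@@oo@%%@%%@%%@%%@%%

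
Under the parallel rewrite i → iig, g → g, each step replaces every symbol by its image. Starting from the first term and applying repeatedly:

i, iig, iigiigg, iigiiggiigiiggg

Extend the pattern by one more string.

Replace each of the 15 characters of iigiiggiigiiggg in place — iig iig g iig iig g g iig iig g iig iig g g g — and concatenate.

iigiiggiigiigggiigiiggiigiigggg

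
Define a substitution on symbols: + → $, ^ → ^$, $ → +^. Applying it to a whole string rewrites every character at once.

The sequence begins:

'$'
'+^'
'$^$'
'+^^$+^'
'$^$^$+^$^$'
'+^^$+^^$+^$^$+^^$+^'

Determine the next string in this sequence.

φ(+^^$+^^$+^$^$+^^$+^) expands symbol-by-symbol to $ ^$ ^$ +^ $ ^$ ^$ +^ $ ^$ +^ ^$ +^ $ ^$ ^$ +^ $ ^$; joining the 19 pieces gives the next term.

$^$^$+^$^$^$+^$^$+^^$+^$^$^$+^$^$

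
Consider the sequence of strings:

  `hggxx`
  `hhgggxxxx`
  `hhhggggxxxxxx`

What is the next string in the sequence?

hhhhgggggxxxxxxxx

Reading off run lengths: h runs 1, 2, 3; g runs 2, 3, 4; x runs 2, 4, 6 — each is linear in n (n = 1, 2, …).
For the next term, n = 4, so the run lengths are 4, 5, 8.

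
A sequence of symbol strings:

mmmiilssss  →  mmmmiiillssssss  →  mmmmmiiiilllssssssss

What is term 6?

Term n consists of n+2 m's, followed by n+1 i's, followed by n l's, followed by 2n+2 s's (n = 1, 2, …).
At n = 6 the blocks have lengths 8, 7, 6, 14.

mmmmmmmmiiiiiiillllllssssssssssssss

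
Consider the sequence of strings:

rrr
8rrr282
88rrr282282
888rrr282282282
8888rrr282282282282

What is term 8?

s(k+1) = 8·s(k)·282, so each term gains 8 as a prefix and 282 as a suffix.
From 8888rrr282282282282, 3 further steps: 8888rrr282282282282 → 88888rrr282282282282282 → 888888rrr282282282282282282 → (answer).

8888888rrr282282282282282282282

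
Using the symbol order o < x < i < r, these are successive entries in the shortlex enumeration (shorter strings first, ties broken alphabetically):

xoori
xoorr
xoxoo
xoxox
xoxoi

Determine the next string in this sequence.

Treat xoxoi as a base-4 numeral over the given alphabet and add one, carrying through any trailing r's.

xoxor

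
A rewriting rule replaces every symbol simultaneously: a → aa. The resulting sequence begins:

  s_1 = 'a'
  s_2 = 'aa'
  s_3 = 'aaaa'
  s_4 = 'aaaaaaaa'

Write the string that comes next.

aaaaaaaaaaaaaaaa

Apply φ to aaaaaaaa symbol by symbol: a→aa, a→aa, a→aa, a→aa, a→aa, a→aa, a→aa, a→aa; joined: aa aa aa aa aa aa aa aa.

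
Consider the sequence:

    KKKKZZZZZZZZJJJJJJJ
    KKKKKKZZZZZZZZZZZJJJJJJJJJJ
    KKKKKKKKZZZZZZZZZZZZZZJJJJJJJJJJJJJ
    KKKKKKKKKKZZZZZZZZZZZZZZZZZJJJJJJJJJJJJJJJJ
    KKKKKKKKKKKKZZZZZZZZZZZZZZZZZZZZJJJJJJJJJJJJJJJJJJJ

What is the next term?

KKKKKKKKKKKKKKZZZZZZZZZZZZZZZZZZZZZZZJJJJJJJJJJJJJJJJJJJJJJ

The n-th term is 2n-2 K's then 3n-1 Z's then 3n-2 J's, where the shown terms are n = 3, 4, 5, 6, 7.
For the next term, n = 8, so the run lengths are 14, 23, 22.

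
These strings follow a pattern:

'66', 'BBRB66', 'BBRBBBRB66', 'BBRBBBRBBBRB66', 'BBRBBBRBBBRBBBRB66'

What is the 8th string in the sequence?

BBRBBBRBBBRBBBRBBBRBBBRBBBRB66

The strings grow by a fixed prefix BBRB each time.
From BBRBBBRBBBRBBBRB66, 3 further steps: BBRBBBRBBBRBBBRB66 → BBRBBBRBBBRBBBRBBBRB66 → BBRBBBRBBBRBBBRBBBRBBBRB66 → (answer).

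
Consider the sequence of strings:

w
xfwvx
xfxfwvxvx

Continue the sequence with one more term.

s(k+1) = xf·s(k)·vx, so each term gains xf as a prefix and vx as a suffix.
One more step from xfxfwvxvx gives the answer.

xfxfxfwvxvxvx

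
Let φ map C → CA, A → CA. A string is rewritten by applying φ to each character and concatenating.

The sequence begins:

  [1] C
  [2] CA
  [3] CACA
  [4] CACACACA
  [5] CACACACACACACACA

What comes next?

CACACACACACACACACACACACACACACACA

Applying the rule to each of the 16 symbols of CACACACACACACACA gives the pieces CA CA CA CA CA CA CA CA CA CA CA CA CA CA CA CA, which concatenate to the answer.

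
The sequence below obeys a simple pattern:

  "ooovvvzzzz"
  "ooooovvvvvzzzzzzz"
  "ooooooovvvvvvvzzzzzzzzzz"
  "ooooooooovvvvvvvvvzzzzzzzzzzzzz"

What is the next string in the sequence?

ooooooooooovvvvvvvvvvvzzzzzzzzzzzzzzzz

Term n consists of 2n+1 o's, followed by 2n+1 v's, followed by 3n+1 z's (n = 1, 2, …).
At n = 5 the blocks have lengths 11, 11, 16.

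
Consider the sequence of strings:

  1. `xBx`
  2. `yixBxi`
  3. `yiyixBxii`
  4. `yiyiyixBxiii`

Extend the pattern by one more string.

s(k+1) = yi·s(k)·i, so each term gains yi as a prefix and i as a suffix.
Applying this once more to yiyiyixBxiii:

yiyiyiyixBxiiii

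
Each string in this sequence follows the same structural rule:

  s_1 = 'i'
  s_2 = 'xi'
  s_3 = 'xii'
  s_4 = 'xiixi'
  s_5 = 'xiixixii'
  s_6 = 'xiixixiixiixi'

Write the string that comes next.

From term 3 onward, concatenate the last term with the second-to-last: xi·i = xii, xii·xi = xiixi, …
Continuing: xiixixiixiixi · xiixixii gives term 7.

xiixixiixiixixiixixii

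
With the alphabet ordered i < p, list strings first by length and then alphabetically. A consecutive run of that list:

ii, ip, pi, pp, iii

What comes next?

iip

Find the rightmost character of iii below p, bump it to the next letter, and reset everything to its right to i.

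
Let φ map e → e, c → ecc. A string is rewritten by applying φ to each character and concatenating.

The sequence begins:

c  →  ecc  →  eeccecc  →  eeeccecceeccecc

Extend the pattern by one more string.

φ(eeeccecceeccecc) expands symbol-by-symbol to e e e ecc ecc e ecc ecc e e ecc ecc e ecc ecc; joining the 15 pieces gives the next term.

eeeeccecceeccecceeeccecceeccecc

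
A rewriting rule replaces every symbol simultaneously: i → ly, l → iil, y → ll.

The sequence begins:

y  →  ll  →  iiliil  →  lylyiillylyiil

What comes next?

Replace each of the 14 characters of lylyiillylyiil in place — iil ll iil ll ly ly iil iil ll iil ll ly ly iil — and concatenate.

iillliillllylyiiliillliillllylyiil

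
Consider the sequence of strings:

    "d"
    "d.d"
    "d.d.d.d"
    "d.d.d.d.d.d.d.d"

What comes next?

Each string is two copies of the previous one joined by '.'.
Doubling d.d.d.d.d.d.d.d with '.' between the halves:

d.d.d.d.d.d.d.d.d.d.d.d.d.d.d.d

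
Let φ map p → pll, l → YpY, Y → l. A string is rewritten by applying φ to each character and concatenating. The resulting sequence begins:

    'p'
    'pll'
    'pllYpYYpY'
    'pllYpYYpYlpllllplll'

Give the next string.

pllYpYYpYlpllllplllYpYpllYpYYpYYpYYpYpllYpYYpYYpY

Applying the rule to each of the 19 symbols of pllYpYYpYlpllllplll gives the pieces pll YpY YpY l pll l l pll l YpY pll YpY YpY YpY YpY pll YpY YpY YpY, which concatenate to the answer.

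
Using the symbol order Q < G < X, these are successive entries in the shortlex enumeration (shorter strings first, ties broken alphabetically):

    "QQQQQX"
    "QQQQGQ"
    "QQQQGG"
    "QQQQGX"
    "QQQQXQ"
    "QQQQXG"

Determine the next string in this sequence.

QQQQXX

Find the rightmost character of QQQQXG below X, bump it to the next letter, and reset everything to its right to Q.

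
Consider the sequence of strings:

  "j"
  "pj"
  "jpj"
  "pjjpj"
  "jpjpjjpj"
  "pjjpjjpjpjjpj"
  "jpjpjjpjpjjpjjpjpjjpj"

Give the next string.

Each term (from the third on) is the two preceding terms concatenated in order: term 3 = j·pj = jpj.
So term 8 is pjjpjjpjpjjpj·jpjpjjpjpjjpjjpjpjjpj.

pjjpjjpjpjjpjjpjpjjpjpjjpjjpjpjjpj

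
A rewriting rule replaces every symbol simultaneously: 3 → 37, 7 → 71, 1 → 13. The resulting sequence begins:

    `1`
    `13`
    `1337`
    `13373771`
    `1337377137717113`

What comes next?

13373771377171133771711371131337

Replace each of the 16 characters of 1337377137717113 in place — 13 37 37 71 37 71 71 13 37 71 71 13 71 13 13 37 — and concatenate.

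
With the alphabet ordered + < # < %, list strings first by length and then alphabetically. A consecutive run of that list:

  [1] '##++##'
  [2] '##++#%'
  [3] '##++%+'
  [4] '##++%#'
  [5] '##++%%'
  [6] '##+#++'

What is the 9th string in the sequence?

##+##+

Continuing the enumeration 3 steps past ##+#++: ##+#++ → ##+#+# → ##+#+% → (answer).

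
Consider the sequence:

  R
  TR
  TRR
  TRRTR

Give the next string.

From term 3 onward, concatenate the last term with the second-to-last: TR·R = TRR, TRR·TR = TRRTR, …
The next term joins TRRTR and TRR.

TRRTRTRR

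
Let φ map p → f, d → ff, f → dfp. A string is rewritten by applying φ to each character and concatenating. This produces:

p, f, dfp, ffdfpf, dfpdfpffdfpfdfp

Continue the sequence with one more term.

Rewriting the 15 symbols of dfpdfpffdfpfdfp one by one yields ff dfp f ff dfp f dfp dfp ff dfp f dfp ff dfp f; concatenated:

ffdfpfffdfpfdfpdfpffdfpfdfpffdfpf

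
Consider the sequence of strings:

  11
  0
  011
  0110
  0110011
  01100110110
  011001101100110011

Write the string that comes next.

From term 3 onward, concatenate the last term with the second-to-last: 0·11 = 011, 011·0 = 0110, …
Continuing: 011001101100110011 · 01100110110 gives term 8.

01100110110011001101100110110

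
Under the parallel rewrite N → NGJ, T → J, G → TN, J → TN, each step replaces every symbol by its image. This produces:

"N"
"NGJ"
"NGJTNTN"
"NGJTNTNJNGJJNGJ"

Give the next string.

NGJTNTNJNGJJNGJTNNGJTNTNTNNGJTNTN

Applying the rule to each of the 15 symbols of NGJTNTNJNGJJNGJ gives the pieces NGJ TN TN J NGJ J NGJ TN NGJ TN TN TN NGJ TN TN, which concatenate to the answer.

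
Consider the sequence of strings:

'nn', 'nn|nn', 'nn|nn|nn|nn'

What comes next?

Every step duplicates the string with '|' between the halves.
Doubling nn|nn|nn|nn with '|' between the halves:

nn|nn|nn|nn|nn|nn|nn|nn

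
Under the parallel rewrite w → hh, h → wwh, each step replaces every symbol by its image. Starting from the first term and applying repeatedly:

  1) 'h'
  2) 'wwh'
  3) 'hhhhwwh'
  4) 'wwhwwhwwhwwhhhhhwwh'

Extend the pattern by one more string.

hhhhwwhhhhhwwhhhhhwwhhhhhwwhwwhwwhwwhwwhhhhhwwh

φ(wwhwwhwwhwwhhhhhwwh) expands symbol-by-symbol to hh hh wwh hh hh wwh hh hh wwh hh hh wwh wwh wwh wwh wwh hh hh wwh; joining the 19 pieces gives the next term.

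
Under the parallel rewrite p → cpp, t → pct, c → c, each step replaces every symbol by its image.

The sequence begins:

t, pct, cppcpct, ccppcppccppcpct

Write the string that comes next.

cccppcppccppcppcccppcppccppcpct

Replace each of the 15 characters of ccppcppccppcpct in place — c c cpp cpp c cpp cpp c c cpp cpp c cpp c pct — and concatenate.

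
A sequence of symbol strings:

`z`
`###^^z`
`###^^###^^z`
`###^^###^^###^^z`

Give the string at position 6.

###^^###^^###^^###^^###^^z

Every step adds ###^^ at the front: s(k+1) = ###^^·s(k).
From ###^^###^^###^^z, 2 further steps: ###^^###^^###^^z → ###^^###^^###^^###^^z → (answer).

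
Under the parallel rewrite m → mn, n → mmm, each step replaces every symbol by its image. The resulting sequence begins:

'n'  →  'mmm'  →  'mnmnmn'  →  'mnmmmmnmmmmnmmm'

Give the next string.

mnmmmmnmnmnmnmmmmnmnmnmnmmmmnmnmn

Applying the rule to each of the 15 symbols of mnmmmmnmmmmnmmm gives the pieces mn mmm mn mn mn mn mmm mn mn mn mn mmm mn mn mn, which concatenate to the answer.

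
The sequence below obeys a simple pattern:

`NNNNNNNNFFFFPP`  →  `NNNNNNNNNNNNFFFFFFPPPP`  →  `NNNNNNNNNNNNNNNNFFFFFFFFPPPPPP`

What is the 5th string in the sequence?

Reading off run lengths: N runs 8, 12, 16; F runs 4, 6, 8; P runs 2, 4, 6 — each is linear in n, where the shown terms are n = 2, 3, 4.
For term 5, n = 6, so the run lengths are 24, 12, 10.

NNNNNNNNNNNNNNNNNNNNNNNNFFFFFFFFFFFFPPPPPPPPPP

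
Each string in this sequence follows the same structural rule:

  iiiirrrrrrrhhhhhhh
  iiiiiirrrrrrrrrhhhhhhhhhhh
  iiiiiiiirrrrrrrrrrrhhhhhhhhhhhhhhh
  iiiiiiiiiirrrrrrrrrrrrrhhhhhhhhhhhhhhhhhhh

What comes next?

Term n consists of 2n i's, followed by 2n+3 r's, followed by 4n-1 h's, where the shown terms are n = 2, 3, 4, 5.
For the next term, n = 6, so the run lengths are 12, 15, 23.

iiiiiiiiiiiirrrrrrrrrrrrrrrhhhhhhhhhhhhhhhhhhhhhhh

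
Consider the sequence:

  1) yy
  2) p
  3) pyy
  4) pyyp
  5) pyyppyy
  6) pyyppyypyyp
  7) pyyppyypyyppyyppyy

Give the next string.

This is a Fibonacci-style word recurrence s(k) = s(k−1)·s(k−2): e.g. p·yy = pyy.
The next term joins pyyppyypyyppyyppyy and pyyppyypyyp.

pyyppyypyyppyyppyypyyppyypyyp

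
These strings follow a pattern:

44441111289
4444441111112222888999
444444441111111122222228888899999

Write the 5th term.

4444444444441111111111112222222222222888888888999999999

Term n consists of 2n+2 4's, followed by 2n+2 1's, followed by 3n-2 2's, followed by 2n-1 8's, followed by 2n-1 9's (n = 1, 2, …).
Setting n = 5 gives 12, 12, 13, 9, 9 characters in each block.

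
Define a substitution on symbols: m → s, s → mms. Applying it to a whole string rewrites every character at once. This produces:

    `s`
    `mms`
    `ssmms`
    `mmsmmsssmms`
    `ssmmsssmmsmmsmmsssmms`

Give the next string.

Applying the rule to each of the 21 symbols of ssmmsssmmsmmsmmsssmms gives the pieces mms mms s s mms mms mms s s mms s s mms s s mms mms mms s s mms, which concatenate to the answer.

mmsmmsssmmsmmsmmsssmmsssmmsssmmsmmsmmsssmms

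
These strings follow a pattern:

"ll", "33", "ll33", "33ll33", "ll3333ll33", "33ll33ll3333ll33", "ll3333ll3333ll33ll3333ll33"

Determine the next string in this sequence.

33ll33ll3333ll33ll3333ll3333ll33ll3333ll33

This is a Fibonacci-style word recurrence s(k) = s(k−2)·s(k−1): e.g. ll·33 = ll33.
So term 8 is 33ll33ll3333ll33·ll3333ll3333ll33ll3333ll33.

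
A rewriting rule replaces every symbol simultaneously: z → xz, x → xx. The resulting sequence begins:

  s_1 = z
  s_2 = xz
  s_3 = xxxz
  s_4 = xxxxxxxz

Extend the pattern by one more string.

Apply φ to xxxxxxxz symbol by symbol: x→xx, x→xx, x→xx, x→xx, x→xx, x→xx, x→xx, z→xz; joined: xx xx xx xx xx xx xx xz.

xxxxxxxxxxxxxxxz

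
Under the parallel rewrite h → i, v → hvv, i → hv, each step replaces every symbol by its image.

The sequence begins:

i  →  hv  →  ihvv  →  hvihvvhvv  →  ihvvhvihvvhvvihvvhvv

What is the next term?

hvihvvhvvihvvhvihvvhvvihvvhvvhvihvvhvvihvvhvv

Replace each of the 20 characters of ihvvhvihvvhvvihvvhvv in place — hv i hvv hvv i hvv hv i hvv hvv i hvv hvv hv i hvv hvv i hvv hvv — and concatenate.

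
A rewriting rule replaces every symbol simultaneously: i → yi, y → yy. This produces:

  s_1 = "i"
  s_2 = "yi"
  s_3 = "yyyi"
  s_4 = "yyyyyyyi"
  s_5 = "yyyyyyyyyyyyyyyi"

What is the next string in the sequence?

Applying the rule to each of the 16 symbols of yyyyyyyyyyyyyyyi gives the pieces yy yy yy yy yy yy yy yy yy yy yy yy yy yy yy yi, which concatenate to the answer.

yyyyyyyyyyyyyyyyyyyyyyyyyyyyyyyi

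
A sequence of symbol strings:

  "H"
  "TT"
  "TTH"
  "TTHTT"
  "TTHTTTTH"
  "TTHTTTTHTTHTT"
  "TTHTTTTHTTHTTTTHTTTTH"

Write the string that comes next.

This is a Fibonacci-style word recurrence s(k) = s(k−1)·s(k−2): e.g. TT·H = TTH.
So term 8 is TTHTTTTHTTHTTTTHTTTTH·TTHTTTTHTTHTT.

TTHTTTTHTTHTTTTHTTTTHTTHTTTTHTTHTT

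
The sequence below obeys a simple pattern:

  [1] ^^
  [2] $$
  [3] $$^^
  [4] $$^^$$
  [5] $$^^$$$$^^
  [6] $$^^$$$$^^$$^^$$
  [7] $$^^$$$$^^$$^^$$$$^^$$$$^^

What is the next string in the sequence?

$$^^$$$$^^$$^^$$$$^^$$$$^^$$^^$$$$^^$$^^$$

This is a Fibonacci-style word recurrence s(k) = s(k−1)·s(k−2): e.g. $$·^^ = $$^^.
So term 8 is $$^^$$$$^^$$^^$$$$^^$$$$^^·$$^^$$$$^^$$^^$$.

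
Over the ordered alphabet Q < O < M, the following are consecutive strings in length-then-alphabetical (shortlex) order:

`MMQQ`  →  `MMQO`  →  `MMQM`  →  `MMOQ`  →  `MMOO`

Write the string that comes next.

The successor of MMOO increments the rightmost position that isn't already M and resets every position after it to Q.

MMOM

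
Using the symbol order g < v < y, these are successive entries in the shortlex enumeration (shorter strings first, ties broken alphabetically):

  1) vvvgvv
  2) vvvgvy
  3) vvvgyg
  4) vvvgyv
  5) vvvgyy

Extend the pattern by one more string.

vvvvgg

The successor of vvvgyy increments the rightmost position that isn't already y and resets every position after it to g.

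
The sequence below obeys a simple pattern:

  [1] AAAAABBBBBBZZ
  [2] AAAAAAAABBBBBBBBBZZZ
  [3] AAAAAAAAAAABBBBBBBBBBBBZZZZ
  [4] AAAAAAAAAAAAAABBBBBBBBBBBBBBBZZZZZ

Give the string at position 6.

Each string has the form A^{3n+2} B^{3n+3} Z^{n+1} (n = 1, 2, …).
At n = 6 the blocks have lengths 20, 21, 7.

AAAAAAAAAAAAAAAAAAAABBBBBBBBBBBBBBBBBBBBBZZZZZZZ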